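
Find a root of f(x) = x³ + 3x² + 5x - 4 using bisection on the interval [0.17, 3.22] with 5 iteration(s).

f(x) = x³ + 3x² + 5x - 4
Initial interval: [0.17, 3.22]

Iteration 1:
  c_1 = (0.170000 + 3.220000)/2 = 1.695000
  f(c_1) = f(1.695000) = 17.963852
  f(a) × f(c) < 0, new interval: [0.170000, 1.695000]
Iteration 2:
  c_2 = (0.170000 + 1.695000)/2 = 0.932500
  f(c_2) = f(0.932500) = 4.082030
  f(a) × f(c) < 0, new interval: [0.170000, 0.932500]
Iteration 3:
  c_3 = (0.170000 + 0.932500)/2 = 0.551250
  f(c_3) = f(0.551250) = -0.164608
  f(a) × f(c) ≥ 0, new interval: [0.551250, 0.932500]
Iteration 4:
  c_4 = (0.551250 + 0.932500)/2 = 0.741875
  f(c_4) = f(0.741875) = 1.768823
  f(a) × f(c) < 0, new interval: [0.551250, 0.741875]
Iteration 5:
  c_5 = (0.551250 + 0.741875)/2 = 0.646563
  f(c_5) = f(0.646563) = 0.757233
  f(a) × f(c) < 0, new interval: [0.551250, 0.646563]

After 5 iteration(s), the approximation is c_5 = 0.646563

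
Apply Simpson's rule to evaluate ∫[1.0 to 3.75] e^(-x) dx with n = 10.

f(x) = e^(-x)
a = 1.0, b = 3.75, n = 10
h = (b - a)/n = 0.275000

Simpson's rule: (h/3)[f(x₀) + 4f(x₁) + 2f(x₂) + ... + f(xₙ)]

x_0 = 1.0000, f(x_0) = 0.367879, coefficient = 1
x_1 = 1.2750, f(x_1) = 0.279431, coefficient = 4
x_2 = 1.5500, f(x_2) = 0.212248, coefficient = 2
x_3 = 1.8250, f(x_3) = 0.161218, coefficient = 4
x_4 = 2.1000, f(x_4) = 0.122456, coefficient = 2
x_5 = 2.3750, f(x_5) = 0.093014, coefficient = 4
x_6 = 2.6500, f(x_6) = 0.070651, coefficient = 2
x_7 = 2.9250, f(x_7) = 0.053665, coefficient = 4
x_8 = 3.2000, f(x_8) = 0.040762, coefficient = 2
x_9 = 3.4750, f(x_9) = 0.030962, coefficient = 4
x_10 = 3.7500, f(x_10) = 0.023518, coefficient = 1

I ≈ (0.275000/3) × 3.756791 = 0.344373
Exact value: 0.344362
Error: 0.000011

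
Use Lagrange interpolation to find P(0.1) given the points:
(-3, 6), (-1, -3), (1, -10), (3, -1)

Lagrange interpolation formula:
P(x) = Σ yᵢ × Lᵢ(x)
where Lᵢ(x) = Π_{j≠i} (x - xⱼ)/(xᵢ - xⱼ)

L_0(0.1) = (0.1 - (-1))/(-3 - (-1)) × (0.1 - 1)/(-3 - 1) × (0.1 - 3)/(-3 - 3) = -0.059813
L_1(0.1) = (0.1 - (-3))/(-1 - (-3)) × (0.1 - 1)/(-1 - 1) × (0.1 - 3)/(-1 - 3) = 0.505687
L_2(0.1) = (0.1 - (-3))/(1 - (-3)) × (0.1 - (-1))/(1 - (-1)) × (0.1 - 3)/(1 - 3) = 0.618063
L_3(0.1) = (0.1 - (-3))/(3 - (-3)) × (0.1 - (-1))/(3 - (-1)) × (0.1 - 1)/(3 - 1) = -0.063938

P(0.1) = 6×L_0(0.1) + (-3)×L_1(0.1) + (-10)×L_2(0.1) + (-1)×L_3(0.1)
P(0.1) = -7.992625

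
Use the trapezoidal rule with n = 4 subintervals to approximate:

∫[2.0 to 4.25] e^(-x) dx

f(x) = e^(-x)
a = 2.0, b = 4.25, n = 4
h = (b - a)/n = 0.562500

Trapezoidal rule: (h/2)[f(x₀) + 2f(x₁) + 2f(x₂) + ... + f(xₙ)]

x_0 = 2.0000, f(x_0) = 0.135335, coefficient = 1
x_1 = 2.5625, f(x_1) = 0.077112, coefficient = 2
x_2 = 3.1250, f(x_2) = 0.043937, coefficient = 2
x_3 = 3.6875, f(x_3) = 0.025035, coefficient = 2
x_4 = 4.2500, f(x_4) = 0.014264, coefficient = 1

I ≈ (0.562500/2) × 0.441766 = 0.124247
Exact value: 0.121071
Error: 0.003176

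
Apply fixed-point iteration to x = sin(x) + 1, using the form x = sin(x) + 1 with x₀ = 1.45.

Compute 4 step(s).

Equation: x = sin(x) + 1
Fixed-point form: x = sin(x) + 1
x₀ = 1.45

x_1 = g(1.450000) = 1.992713
x_2 = g(1.992713) = 1.912306
x_3 = g(1.912306) = 1.942250
x_4 = g(1.942250) = 1.931801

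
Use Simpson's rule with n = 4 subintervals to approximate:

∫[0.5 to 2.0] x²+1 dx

f(x) = x²+1
a = 0.5, b = 2.0, n = 4
h = (b - a)/n = 0.375000

Simpson's rule: (h/3)[f(x₀) + 4f(x₁) + 2f(x₂) + ... + f(xₙ)]

x_0 = 0.5000, f(x_0) = 1.250000, coefficient = 1
x_1 = 0.8750, f(x_1) = 1.765625, coefficient = 4
x_2 = 1.2500, f(x_2) = 2.562500, coefficient = 2
x_3 = 1.6250, f(x_3) = 3.640625, coefficient = 4
x_4 = 2.0000, f(x_4) = 5.000000, coefficient = 1

I ≈ (0.375000/3) × 33.000000 = 4.125000
Exact value: 4.125000
Error: 0.000000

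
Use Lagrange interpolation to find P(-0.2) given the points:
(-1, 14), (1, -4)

Lagrange interpolation formula:
P(x) = Σ yᵢ × Lᵢ(x)
where Lᵢ(x) = Π_{j≠i} (x - xⱼ)/(xᵢ - xⱼ)

L_0(-0.2) = (-0.2 - 1)/(-1 - 1) = 0.600000
L_1(-0.2) = (-0.2 - (-1))/(1 - (-1)) = 0.400000

P(-0.2) = 14×L_0(-0.2) + (-4)×L_1(-0.2)
P(-0.2) = 6.800000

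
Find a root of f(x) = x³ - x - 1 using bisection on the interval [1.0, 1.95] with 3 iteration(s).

f(x) = x³ - x - 1
Initial interval: [1.0, 1.95]

Iteration 1:
  c_1 = (1.000000 + 1.950000)/2 = 1.475000
  f(c_1) = f(1.475000) = 0.734047
  f(a) × f(c) < 0, new interval: [1.000000, 1.475000]
Iteration 2:
  c_2 = (1.000000 + 1.475000)/2 = 1.237500
  f(c_2) = f(1.237500) = -0.342385
  f(a) × f(c) ≥ 0, new interval: [1.237500, 1.475000]
Iteration 3:
  c_3 = (1.237500 + 1.475000)/2 = 1.356250
  f(c_3) = f(1.356250) = 0.138455
  f(a) × f(c) < 0, new interval: [1.237500, 1.356250]

After 3 iteration(s), the approximation is c_3 = 1.356250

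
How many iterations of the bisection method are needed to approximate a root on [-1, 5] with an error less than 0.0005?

We need (b-a)/2^n ≤ 0.0005
(5 - (-1))/2^n ≤ 0.0005
6/2^n ≤ 0.0005
2^n ≥ 12000
n ≥ log₂(12000) = 13.55
n ≥ 14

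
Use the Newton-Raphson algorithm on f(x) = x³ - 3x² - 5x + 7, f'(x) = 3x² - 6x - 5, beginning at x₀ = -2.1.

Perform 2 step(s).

f(x) = x³ - 3x² - 5x + 7
f'(x) = 3x² - 6x - 5
x₀ = -2.1

Newton-Raphson formula: x_{n+1} = x_n - f(x_n)/f'(x_n)

Iteration 1:
  f(-2.100000) = -4.991000
  f'(-2.100000) = 20.830000
  x_1 = -2.100000 - (-4.991000)/20.830000 = -1.860394
Iteration 2:
  f(-1.860394) = -0.520168
  f'(-1.860394) = 16.545556
  x_2 = -1.860394 - (-0.520168)/16.545556 = -1.828955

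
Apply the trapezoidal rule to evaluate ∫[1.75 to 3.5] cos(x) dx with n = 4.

f(x) = cos(x)
a = 1.75, b = 3.5, n = 4
h = (b - a)/n = 0.437500

Trapezoidal rule: (h/2)[f(x₀) + 2f(x₁) + 2f(x₂) + ... + f(xₙ)]

x_0 = 1.7500, f(x_0) = -0.178246, coefficient = 1
x_1 = 2.1875, f(x_1) = -0.578349, coefficient = 2
x_2 = 2.6250, f(x_2) = -0.869507, coefficient = 2
x_3 = 3.0625, f(x_3) = -0.996874, coefficient = 2
x_4 = 3.5000, f(x_4) = -0.936457, coefficient = 1

I ≈ (0.437500/2) × -6.004163 = -1.313411
Exact value: -1.334769
Error: 0.021358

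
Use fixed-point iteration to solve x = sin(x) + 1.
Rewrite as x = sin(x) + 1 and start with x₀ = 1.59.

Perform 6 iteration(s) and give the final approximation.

Equation: x = sin(x) + 1
Fixed-point form: x = sin(x) + 1
x₀ = 1.59

x_1 = g(1.590000) = 1.999816
x_2 = g(1.999816) = 1.909374
x_3 = g(1.909374) = 1.943228
x_4 = g(1.943228) = 1.931445
x_5 = g(1.931445) = 1.935668
x_6 = g(1.935668) = 1.934170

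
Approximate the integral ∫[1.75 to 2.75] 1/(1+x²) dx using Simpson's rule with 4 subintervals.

f(x) = 1/(1+x²)
a = 1.75, b = 2.75, n = 4
h = (b - a)/n = 0.250000

Simpson's rule: (h/3)[f(x₀) + 4f(x₁) + 2f(x₂) + ... + f(xₙ)]

x_0 = 1.7500, f(x_0) = 0.246154, coefficient = 1
x_1 = 2.0000, f(x_1) = 0.200000, coefficient = 4
x_2 = 2.2500, f(x_2) = 0.164948, coefficient = 2
x_3 = 2.5000, f(x_3) = 0.137931, coefficient = 4
x_4 = 2.7500, f(x_4) = 0.116788, coefficient = 1

I ≈ (0.250000/3) × 2.044563 = 0.170380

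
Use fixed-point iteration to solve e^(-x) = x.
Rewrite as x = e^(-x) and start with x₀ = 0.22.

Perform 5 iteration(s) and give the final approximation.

Equation: e^(-x) = x
Fixed-point form: x = e^(-x)
x₀ = 0.22

x_1 = g(0.220000) = 0.802519
x_2 = g(0.802519) = 0.448199
x_3 = g(0.448199) = 0.638778
x_4 = g(0.638778) = 0.527937
x_5 = g(0.527937) = 0.589820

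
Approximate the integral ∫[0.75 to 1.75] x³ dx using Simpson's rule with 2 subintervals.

f(x) = x³
a = 0.75, b = 1.75, n = 2
h = (b - a)/n = 0.500000

Simpson's rule: (h/3)[f(x₀) + 4f(x₁) + 2f(x₂) + ... + f(xₙ)]

x_0 = 0.7500, f(x_0) = 0.421875, coefficient = 1
x_1 = 1.2500, f(x_1) = 1.953125, coefficient = 4
x_2 = 1.7500, f(x_2) = 5.359375, coefficient = 1

I ≈ (0.500000/3) × 13.593750 = 2.265625
Exact value: 2.265625
Error: 0.000000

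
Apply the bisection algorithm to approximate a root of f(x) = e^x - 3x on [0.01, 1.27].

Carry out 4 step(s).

f(x) = e^x - 3x
Initial interval: [0.01, 1.27]

Iteration 1:
  c_1 = (0.010000 + 1.270000)/2 = 0.640000
  f(c_1) = f(0.640000) = -0.023519
  f(a) × f(c) < 0, new interval: [0.010000, 0.640000]
Iteration 2:
  c_2 = (0.010000 + 0.640000)/2 = 0.325000
  f(c_2) = f(0.325000) = 0.409031
  f(a) × f(c) ≥ 0, new interval: [0.325000, 0.640000]
Iteration 3:
  c_3 = (0.325000 + 0.640000)/2 = 0.482500
  f(c_3) = f(0.482500) = 0.172620
  f(a) × f(c) ≥ 0, new interval: [0.482500, 0.640000]
Iteration 4:
  c_4 = (0.482500 + 0.640000)/2 = 0.561250
  f(c_4) = f(0.561250) = 0.069112
  f(a) × f(c) ≥ 0, new interval: [0.561250, 0.640000]

After 4 iteration(s), the approximation is c_4 = 0.561250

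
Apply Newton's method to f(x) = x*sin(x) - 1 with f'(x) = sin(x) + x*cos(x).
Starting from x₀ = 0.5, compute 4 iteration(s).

f(x) = x*sin(x) - 1
f'(x) = sin(x) + x*cos(x)
x₀ = 0.5

Newton-Raphson formula: x_{n+1} = x_n - f(x_n)/f'(x_n)

Iteration 1:
  f(0.500000) = -0.760287
  f'(0.500000) = 0.918217
  x_1 = 0.500000 - (-0.760287)/0.918217 = 1.328004
Iteration 2:
  f(1.328004) = 0.289054
  f'(1.328004) = 1.289941
  x_2 = 1.328004 - 0.289054/1.289941 = 1.103921
Iteration 3:
  f(1.103921) = -0.014222
  f'(1.103921) = 1.389852
  x_3 = 1.103921 - (-0.014222)/1.389852 = 1.114154
Iteration 4:
  f(1.114154) = -0.000005
  f'(1.114154) = 1.388810
  x_4 = 1.114154 - (-0.000005)/1.388810 = 1.114157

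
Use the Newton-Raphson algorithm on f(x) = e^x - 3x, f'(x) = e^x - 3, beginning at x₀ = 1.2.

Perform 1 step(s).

f(x) = e^x - 3x
f'(x) = e^x - 3
x₀ = 1.2

Newton-Raphson formula: x_{n+1} = x_n - f(x_n)/f'(x_n)

Iteration 1:
  f(1.200000) = -0.279883
  f'(1.200000) = 0.320117
  x_1 = 1.200000 - (-0.279883)/0.320117 = 2.074315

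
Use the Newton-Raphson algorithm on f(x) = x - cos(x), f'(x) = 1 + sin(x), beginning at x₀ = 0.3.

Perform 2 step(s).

f(x) = x - cos(x)
f'(x) = 1 + sin(x)
x₀ = 0.3

Newton-Raphson formula: x_{n+1} = x_n - f(x_n)/f'(x_n)

Iteration 1:
  f(0.300000) = -0.655336
  f'(0.300000) = 1.295520
  x_1 = 0.300000 - (-0.655336)/1.295520 = 0.805848
Iteration 2:
  f(0.805848) = 0.113349
  f'(0.805848) = 1.721418
  x_2 = 0.805848 - 0.113349/1.721418 = 0.740002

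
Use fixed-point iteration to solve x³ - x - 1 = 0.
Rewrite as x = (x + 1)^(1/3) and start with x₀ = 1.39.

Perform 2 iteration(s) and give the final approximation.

Equation: x³ - x - 1 = 0
Fixed-point form: x = (x + 1)^(1/3)
x₀ = 1.39

x_1 = g(1.390000) = 1.337004
x_2 = g(1.337004) = 1.327048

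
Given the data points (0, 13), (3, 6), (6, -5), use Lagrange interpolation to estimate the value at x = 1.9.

Lagrange interpolation formula:
P(x) = Σ yᵢ × Lᵢ(x)
where Lᵢ(x) = Π_{j≠i} (x - xⱼ)/(xᵢ - xⱼ)

L_0(1.9) = (1.9 - 3)/(0 - 3) × (1.9 - 6)/(0 - 6) = 0.250556
L_1(1.9) = (1.9 - 0)/(3 - 0) × (1.9 - 6)/(3 - 6) = 0.865556
L_2(1.9) = (1.9 - 0)/(6 - 0) × (1.9 - 3)/(6 - 3) = -0.116111

P(1.9) = 13×L_0(1.9) + 6×L_1(1.9) + (-5)×L_2(1.9)
P(1.9) = 9.031111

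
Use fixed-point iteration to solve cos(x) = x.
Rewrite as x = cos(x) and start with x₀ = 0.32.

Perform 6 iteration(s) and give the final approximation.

Equation: cos(x) = x
Fixed-point form: x = cos(x)
x₀ = 0.32

x_1 = g(0.320000) = 0.949235
x_2 = g(0.949235) = 0.582305
x_3 = g(0.582305) = 0.835197
x_4 = g(0.835197) = 0.671031
x_5 = g(0.671031) = 0.783181
x_6 = g(0.783181) = 0.708673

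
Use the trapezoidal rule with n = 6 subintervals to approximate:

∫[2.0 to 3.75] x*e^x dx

f(x) = x*e^x
a = 2.0, b = 3.75, n = 6
h = (b - a)/n = 0.291667

Trapezoidal rule: (h/2)[f(x₀) + 2f(x₁) + 2f(x₂) + ... + f(xₙ)]

x_0 = 2.0000, f(x_0) = 14.778112, coefficient = 1
x_1 = 2.2917, f(x_1) = 22.667814, coefficient = 2
x_2 = 2.5833, f(x_2) = 34.206439, coefficient = 2
x_3 = 2.8750, f(x_3) = 50.960594, coefficient = 2
x_4 = 3.1667, f(x_4) = 75.139484, coefficient = 2
x_5 = 3.4583, f(x_5) = 109.850474, coefficient = 2
x_6 = 3.7500, f(x_6) = 159.454058, coefficient = 1

I ≈ (0.291667/2) × 759.881779 = 110.816093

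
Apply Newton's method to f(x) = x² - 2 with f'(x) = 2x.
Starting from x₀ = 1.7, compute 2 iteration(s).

f(x) = x² - 2
f'(x) = 2x
x₀ = 1.7

Newton-Raphson formula: x_{n+1} = x_n - f(x_n)/f'(x_n)

Iteration 1:
  f(1.700000) = 0.890000
  f'(1.700000) = 3.400000
  x_1 = 1.700000 - 0.890000/3.400000 = 1.438235
Iteration 2:
  f(1.438235) = 0.068521
  f'(1.438235) = 2.876471
  x_2 = 1.438235 - 0.068521/2.876471 = 1.414414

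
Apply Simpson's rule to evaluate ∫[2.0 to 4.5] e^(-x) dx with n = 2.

f(x) = e^(-x)
a = 2.0, b = 4.5, n = 2
h = (b - a)/n = 1.250000

Simpson's rule: (h/3)[f(x₀) + 4f(x₁) + 2f(x₂) + ... + f(xₙ)]

x_0 = 2.0000, f(x_0) = 0.135335, coefficient = 1
x_1 = 3.2500, f(x_1) = 0.038774, coefficient = 4
x_2 = 4.5000, f(x_2) = 0.011109, coefficient = 1

I ≈ (1.250000/3) × 0.301541 = 0.125642
Exact value: 0.124226
Error: 0.001416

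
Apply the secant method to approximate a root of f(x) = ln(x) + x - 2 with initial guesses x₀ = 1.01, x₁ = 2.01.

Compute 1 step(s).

f(x) = ln(x) + x - 2
x₀ = 1.01, x₁ = 2.01

Secant formula: x_{n+1} = x_n - f(x_n)(x_n - x_{n-1})/(f(x_n) - f(x_{n-1}))

Iteration 1:
  f(1.010000) = -0.980050
  f(2.010000) = 0.708135
  x_2 = 2.010000 - 0.708135×(2.010000 - 1.010000)/(0.708135 - (-0.980050))
       = 1.590535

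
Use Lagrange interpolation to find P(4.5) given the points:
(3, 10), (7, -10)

Lagrange interpolation formula:
P(x) = Σ yᵢ × Lᵢ(x)
where Lᵢ(x) = Π_{j≠i} (x - xⱼ)/(xᵢ - xⱼ)

L_0(4.5) = (4.5 - 7)/(3 - 7) = 0.625000
L_1(4.5) = (4.5 - 3)/(7 - 3) = 0.375000

P(4.5) = 10×L_0(4.5) + (-10)×L_1(4.5)
P(4.5) = 2.500000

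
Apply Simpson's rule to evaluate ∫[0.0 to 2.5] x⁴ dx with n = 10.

f(x) = x⁴
a = 0.0, b = 2.5, n = 10
h = (b - a)/n = 0.250000

Simpson's rule: (h/3)[f(x₀) + 4f(x₁) + 2f(x₂) + ... + f(xₙ)]

x_0 = 0.0000, f(x_0) = 0.000000, coefficient = 1
x_1 = 0.2500, f(x_1) = 0.003906, coefficient = 4
x_2 = 0.5000, f(x_2) = 0.062500, coefficient = 2
x_3 = 0.7500, f(x_3) = 0.316406, coefficient = 4
x_4 = 1.0000, f(x_4) = 1.000000, coefficient = 2
x_5 = 1.2500, f(x_5) = 2.441406, coefficient = 4
x_6 = 1.5000, f(x_6) = 5.062500, coefficient = 2
x_7 = 1.7500, f(x_7) = 9.378906, coefficient = 4
x_8 = 2.0000, f(x_8) = 16.000000, coefficient = 2
x_9 = 2.2500, f(x_9) = 25.628906, coefficient = 4
x_10 = 2.5000, f(x_10) = 39.062500, coefficient = 1

I ≈ (0.250000/3) × 234.390625 = 19.532552
Exact value: 19.531250
Error: 0.001302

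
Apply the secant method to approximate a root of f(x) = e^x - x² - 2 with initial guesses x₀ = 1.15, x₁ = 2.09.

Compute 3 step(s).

f(x) = e^x - x² - 2
x₀ = 1.15, x₁ = 2.09

Secant formula: x_{n+1} = x_n - f(x_n)(x_n - x_{n-1})/(f(x_n) - f(x_{n-1}))

Iteration 1:
  f(1.150000) = -0.164307
  f(2.090000) = 1.716815
  x_2 = 2.090000 - 1.716815×(2.090000 - 1.150000)/(1.716815 - (-0.164307))
       = 1.232105
Iteration 2:
  f(2.090000) = 1.716815
  f(1.232105) = -0.089644
  x_3 = 1.232105 - (-0.089644)×(1.232105 - 2.090000)/(-0.089644 - 1.716815)
       = 1.274677
Iteration 3:
  f(1.232105) = -0.089644
  f(1.274677) = -0.047256
  x_4 = 1.274677 - (-0.047256)×(1.274677 - 1.232105)/(-0.047256 - (-0.089644))
       = 1.322138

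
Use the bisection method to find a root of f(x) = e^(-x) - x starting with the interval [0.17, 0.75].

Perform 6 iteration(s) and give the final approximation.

f(x) = e^(-x) - x
Initial interval: [0.17, 0.75]

Iteration 1:
  c_1 = (0.170000 + 0.750000)/2 = 0.460000
  f(c_1) = f(0.460000) = 0.171284
  f(a) × f(c) ≥ 0, new interval: [0.460000, 0.750000]
Iteration 2:
  c_2 = (0.460000 + 0.750000)/2 = 0.605000
  f(c_2) = f(0.605000) = -0.058926
  f(a) × f(c) < 0, new interval: [0.460000, 0.605000]
Iteration 3:
  c_3 = (0.460000 + 0.605000)/2 = 0.532500
  f(c_3) = f(0.532500) = 0.054635
  f(a) × f(c) ≥ 0, new interval: [0.532500, 0.605000]
Iteration 4:
  c_4 = (0.532500 + 0.605000)/2 = 0.568750
  f(c_4) = f(0.568750) = -0.002517
  f(a) × f(c) < 0, new interval: [0.532500, 0.568750]
Iteration 5:
  c_5 = (0.532500 + 0.568750)/2 = 0.550625
  f(c_5) = f(0.550625) = 0.025964
  f(a) × f(c) ≥ 0, new interval: [0.550625, 0.568750]
Iteration 6:
  c_6 = (0.550625 + 0.568750)/2 = 0.559687
  f(c_6) = f(0.559687) = 0.011700
  f(a) × f(c) ≥ 0, new interval: [0.559687, 0.568750]

After 6 iteration(s), the approximation is c_6 = 0.559687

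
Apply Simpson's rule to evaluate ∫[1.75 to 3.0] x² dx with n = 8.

f(x) = x²
a = 1.75, b = 3.0, n = 8
h = (b - a)/n = 0.156250

Simpson's rule: (h/3)[f(x₀) + 4f(x₁) + 2f(x₂) + ... + f(xₙ)]

x_0 = 1.7500, f(x_0) = 3.062500, coefficient = 1
x_1 = 1.9062, f(x_1) = 3.633789, coefficient = 4
x_2 = 2.0625, f(x_2) = 4.253906, coefficient = 2
x_3 = 2.2188, f(x_3) = 4.922852, coefficient = 4
x_4 = 2.3750, f(x_4) = 5.640625, coefficient = 2
x_5 = 2.5312, f(x_5) = 6.407227, coefficient = 4
x_6 = 2.6875, f(x_6) = 7.222656, coefficient = 2
x_7 = 2.8438, f(x_7) = 8.086914, coefficient = 4
x_8 = 3.0000, f(x_8) = 9.000000, coefficient = 1

I ≈ (0.156250/3) × 138.500000 = 7.213542
Exact value: 7.213542
Error: 0.000000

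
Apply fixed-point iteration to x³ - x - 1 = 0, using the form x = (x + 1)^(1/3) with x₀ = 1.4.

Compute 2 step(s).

Equation: x³ - x - 1 = 0
Fixed-point form: x = (x + 1)^(1/3)
x₀ = 1.4

x_1 = g(1.400000) = 1.338866
x_2 = g(1.338866) = 1.327400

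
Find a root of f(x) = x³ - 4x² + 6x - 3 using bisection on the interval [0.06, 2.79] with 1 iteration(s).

f(x) = x³ - 4x² + 6x - 3
Initial interval: [0.06, 2.79]

Iteration 1:
  c_1 = (0.060000 + 2.790000)/2 = 1.425000
  f(c_1) = f(1.425000) = 0.321141
  f(a) × f(c) < 0, new interval: [0.060000, 1.425000]

After 1 iteration(s), the approximation is c_1 = 1.425000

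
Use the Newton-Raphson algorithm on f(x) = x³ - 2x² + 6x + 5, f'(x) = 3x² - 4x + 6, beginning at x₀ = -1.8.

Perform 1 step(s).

f(x) = x³ - 2x² + 6x + 5
f'(x) = 3x² - 4x + 6
x₀ = -1.8

Newton-Raphson formula: x_{n+1} = x_n - f(x_n)/f'(x_n)

Iteration 1:
  f(-1.800000) = -18.112000
  f'(-1.800000) = 22.920000
  x_1 = -1.800000 - (-18.112000)/22.920000 = -1.009773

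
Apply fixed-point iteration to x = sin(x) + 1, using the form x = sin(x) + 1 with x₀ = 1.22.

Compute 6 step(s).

Equation: x = sin(x) + 1
Fixed-point form: x = sin(x) + 1
x₀ = 1.22

x_1 = g(1.220000) = 1.939099
x_2 = g(1.939099) = 1.932940
x_3 = g(1.932940) = 1.935140
x_4 = g(1.935140) = 1.934358
x_5 = g(1.934358) = 1.934636
x_6 = g(1.934636) = 1.934537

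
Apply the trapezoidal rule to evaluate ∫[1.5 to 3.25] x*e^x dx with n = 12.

f(x) = x*e^x
a = 1.5, b = 3.25, n = 12
h = (b - a)/n = 0.145833

Trapezoidal rule: (h/2)[f(x₀) + 2f(x₁) + 2f(x₂) + ... + f(xₙ)]

x_0 = 1.5000, f(x_0) = 6.722534, coefficient = 1
x_1 = 1.6458, f(x_1) = 8.534188, coefficient = 2
x_2 = 1.7917, f(x_2) = 10.749002, coefficient = 2
x_3 = 1.9375, f(x_3) = 13.448916, coefficient = 2
x_4 = 2.0833, f(x_4) = 16.731656, coefficient = 2
x_5 = 2.2292, f(x_5) = 20.713683, coefficient = 2
x_6 = 2.3750, f(x_6) = 25.533656, coefficient = 2
x_7 = 2.5208, f(x_7) = 31.356540, coefficient = 2
x_8 = 2.6667, f(x_8) = 38.378443, coefficient = 2
x_9 = 2.8125, f(x_9) = 46.832330, coefficient = 2
x_10 = 2.9583, f(x_10) = 56.994763, coefficient = 2
x_11 = 3.1042, f(x_11) = 69.193848, coefficient = 2
x_12 = 3.2500, f(x_12) = 83.818605, coefficient = 1

I ≈ (0.145833/2) × 767.475188 = 55.961732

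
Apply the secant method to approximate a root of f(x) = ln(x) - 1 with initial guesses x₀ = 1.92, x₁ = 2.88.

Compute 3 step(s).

f(x) = ln(x) - 1
x₀ = 1.92, x₁ = 2.88

Secant formula: x_{n+1} = x_n - f(x_n)(x_n - x_{n-1})/(f(x_n) - f(x_{n-1}))

Iteration 1:
  f(1.920000) = -0.347675
  f(2.880000) = 0.057790
  x_2 = 2.880000 - 0.057790×(2.880000 - 1.920000)/(0.057790 - (-0.347675))
       = 2.743173
Iteration 2:
  f(2.880000) = 0.057790
  f(2.743173) = 0.009115
  x_3 = 2.743173 - 0.009115×(2.743173 - 2.880000)/(0.009115 - 0.057790)
       = 2.717550
Iteration 3:
  f(2.743173) = 0.009115
  f(2.717550) = -0.000269
  x_4 = 2.717550 - (-0.000269)×(2.717550 - 2.743173)/(-0.000269 - 0.009115)
       = 2.718285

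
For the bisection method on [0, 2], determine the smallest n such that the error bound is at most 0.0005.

We need (b-a)/2^n ≤ 0.0005
(2 - 0)/2^n ≤ 0.0005
2/2^n ≤ 0.0005
2^n ≥ 4000
n ≥ log₂(4000) = 11.97
n ≥ 12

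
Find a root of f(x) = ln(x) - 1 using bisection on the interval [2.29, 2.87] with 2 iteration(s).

f(x) = ln(x) - 1
Initial interval: [2.29, 2.87]

Iteration 1:
  c_1 = (2.290000 + 2.870000)/2 = 2.580000
  f(c_1) = f(2.580000) = -0.052211
  f(a) × f(c) ≥ 0, new interval: [2.580000, 2.870000]
Iteration 2:
  c_2 = (2.580000 + 2.870000)/2 = 2.725000
  f(c_2) = f(2.725000) = 0.002468
  f(a) × f(c) < 0, new interval: [2.580000, 2.725000]

After 2 iteration(s), the approximation is c_2 = 2.725000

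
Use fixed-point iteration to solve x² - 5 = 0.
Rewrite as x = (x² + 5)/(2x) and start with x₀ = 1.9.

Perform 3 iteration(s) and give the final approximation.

Equation: x² - 5 = 0
Fixed-point form: x = (x² + 5)/(2x)
x₀ = 1.9

x_1 = g(1.900000) = 2.265789
x_2 = g(2.265789) = 2.236263
x_3 = g(2.236263) = 2.236068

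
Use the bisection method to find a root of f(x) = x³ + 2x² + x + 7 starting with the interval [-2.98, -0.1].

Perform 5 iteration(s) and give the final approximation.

f(x) = x³ + 2x² + x + 7
Initial interval: [-2.98, -0.1]

Iteration 1:
  c_1 = (-2.980000 + (-0.100000))/2 = -1.540000
  f(c_1) = f(-1.540000) = 6.550936
  f(a) × f(c) < 0, new interval: [-2.980000, -1.540000]
Iteration 2:
  c_2 = (-2.980000 + (-1.540000))/2 = -2.260000
  f(c_2) = f(-2.260000) = 3.412024
  f(a) × f(c) < 0, new interval: [-2.980000, -2.260000]
Iteration 3:
  c_3 = (-2.980000 + (-2.260000))/2 = -2.620000
  f(c_3) = f(-2.620000) = 0.124072
  f(a) × f(c) < 0, new interval: [-2.980000, -2.620000]
Iteration 4:
  c_4 = (-2.980000 + (-2.620000))/2 = -2.800000
  f(c_4) = f(-2.800000) = -2.072000
  f(a) × f(c) ≥ 0, new interval: [-2.800000, -2.620000]
Iteration 5:
  c_5 = (-2.800000 + (-2.620000))/2 = -2.710000
  f(c_5) = f(-2.710000) = -0.924311
  f(a) × f(c) ≥ 0, new interval: [-2.710000, -2.620000]

After 5 iteration(s), the approximation is c_5 = -2.710000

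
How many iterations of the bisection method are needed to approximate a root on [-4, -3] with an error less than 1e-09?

We need (b-a)/2^n ≤ 1e-09
(-3 - (-4))/2^n ≤ 1e-09
1/2^n ≤ 1e-09
2^n ≥ 1000000000
n ≥ log₂(1000000000) = 29.90
n ≥ 30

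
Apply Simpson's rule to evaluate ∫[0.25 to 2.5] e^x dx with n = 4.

f(x) = e^x
a = 0.25, b = 2.5, n = 4
h = (b - a)/n = 0.562500

Simpson's rule: (h/3)[f(x₀) + 4f(x₁) + 2f(x₂) + ... + f(xₙ)]

x_0 = 0.2500, f(x_0) = 1.284025, coefficient = 1
x_1 = 0.8125, f(x_1) = 2.253535, coefficient = 4
x_2 = 1.3750, f(x_2) = 3.955077, coefficient = 2
x_3 = 1.9375, f(x_3) = 6.941376, coefficient = 4
x_4 = 2.5000, f(x_4) = 12.182494, coefficient = 1

I ≈ (0.562500/3) × 58.156315 = 10.904309
Exact value: 10.898469
Error: 0.005841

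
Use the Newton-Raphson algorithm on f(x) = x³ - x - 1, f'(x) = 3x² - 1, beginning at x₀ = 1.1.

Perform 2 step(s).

f(x) = x³ - x - 1
f'(x) = 3x² - 1
x₀ = 1.1

Newton-Raphson formula: x_{n+1} = x_n - f(x_n)/f'(x_n)

Iteration 1:
  f(1.100000) = -0.769000
  f'(1.100000) = 2.630000
  x_1 = 1.100000 - (-0.769000)/2.630000 = 1.392395
Iteration 2:
  f(1.392395) = 0.307132
  f'(1.392395) = 4.816295
  x_2 = 1.392395 - 0.307132/4.816295 = 1.328626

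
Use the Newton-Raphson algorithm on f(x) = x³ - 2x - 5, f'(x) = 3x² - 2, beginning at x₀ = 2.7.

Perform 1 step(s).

f(x) = x³ - 2x - 5
f'(x) = 3x² - 2
x₀ = 2.7

Newton-Raphson formula: x_{n+1} = x_n - f(x_n)/f'(x_n)

Iteration 1:
  f(2.700000) = 9.283000
  f'(2.700000) = 19.870000
  x_1 = 2.700000 - 9.283000/19.870000 = 2.232813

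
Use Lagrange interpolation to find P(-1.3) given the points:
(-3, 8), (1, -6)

Lagrange interpolation formula:
P(x) = Σ yᵢ × Lᵢ(x)
where Lᵢ(x) = Π_{j≠i} (x - xⱼ)/(xᵢ - xⱼ)

L_0(-1.3) = (-1.3 - 1)/(-3 - 1) = 0.575000
L_1(-1.3) = (-1.3 - (-3))/(1 - (-3)) = 0.425000

P(-1.3) = 8×L_0(-1.3) + (-6)×L_1(-1.3)
P(-1.3) = 2.050000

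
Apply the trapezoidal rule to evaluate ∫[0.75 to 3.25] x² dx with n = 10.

f(x) = x²
a = 0.75, b = 3.25, n = 10
h = (b - a)/n = 0.250000

Trapezoidal rule: (h/2)[f(x₀) + 2f(x₁) + 2f(x₂) + ... + f(xₙ)]

x_0 = 0.7500, f(x_0) = 0.562500, coefficient = 1
x_1 = 1.0000, f(x_1) = 1.000000, coefficient = 2
x_2 = 1.2500, f(x_2) = 1.562500, coefficient = 2
x_3 = 1.5000, f(x_3) = 2.250000, coefficient = 2
x_4 = 1.7500, f(x_4) = 3.062500, coefficient = 2
x_5 = 2.0000, f(x_5) = 4.000000, coefficient = 2
x_6 = 2.2500, f(x_6) = 5.062500, coefficient = 2
x_7 = 2.5000, f(x_7) = 6.250000, coefficient = 2
x_8 = 2.7500, f(x_8) = 7.562500, coefficient = 2
x_9 = 3.0000, f(x_9) = 9.000000, coefficient = 2
x_10 = 3.2500, f(x_10) = 10.562500, coefficient = 1

I ≈ (0.250000/2) × 90.625000 = 11.328125
Exact value: 11.302083
Error: 0.026042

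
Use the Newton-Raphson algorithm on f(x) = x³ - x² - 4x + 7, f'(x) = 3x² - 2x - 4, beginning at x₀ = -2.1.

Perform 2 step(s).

f(x) = x³ - x² - 4x + 7
f'(x) = 3x² - 2x - 4
x₀ = -2.1

Newton-Raphson formula: x_{n+1} = x_n - f(x_n)/f'(x_n)

Iteration 1:
  f(-2.100000) = 1.729000
  f'(-2.100000) = 13.430000
  x_1 = -2.100000 - 1.729000/13.430000 = -2.228742
Iteration 2:
  f(-2.228742) = -0.123127
  f'(-2.228742) = 15.359351
  x_2 = -2.228742 - (-0.123127)/15.359351 = -2.220725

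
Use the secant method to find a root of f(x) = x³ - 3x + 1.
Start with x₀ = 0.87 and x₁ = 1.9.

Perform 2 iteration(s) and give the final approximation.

f(x) = x³ - 3x + 1
x₀ = 0.87, x₁ = 1.9

Secant formula: x_{n+1} = x_n - f(x_n)(x_n - x_{n-1})/(f(x_n) - f(x_{n-1}))

Iteration 1:
  f(0.870000) = -0.951497
  f(1.900000) = 2.159000
  x_2 = 1.900000 - 2.159000×(1.900000 - 0.870000)/(2.159000 - (-0.951497))
       = 1.185076
Iteration 2:
  f(1.900000) = 2.159000
  f(1.185076) = -0.890902
  x_3 = 1.185076 - (-0.890902)×(1.185076 - 1.900000)/(-0.890902 - 2.159000)
       = 1.393911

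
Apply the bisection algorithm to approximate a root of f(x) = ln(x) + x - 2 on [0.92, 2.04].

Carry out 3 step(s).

f(x) = ln(x) + x - 2
Initial interval: [0.92, 2.04]

Iteration 1:
  c_1 = (0.920000 + 2.040000)/2 = 1.480000
  f(c_1) = f(1.480000) = -0.127958
  f(a) × f(c) ≥ 0, new interval: [1.480000, 2.040000]
Iteration 2:
  c_2 = (1.480000 + 2.040000)/2 = 1.760000
  f(c_2) = f(1.760000) = 0.325314
  f(a) × f(c) < 0, new interval: [1.480000, 1.760000]
Iteration 3:
  c_3 = (1.480000 + 1.760000)/2 = 1.620000
  f(c_3) = f(1.620000) = 0.102426
  f(a) × f(c) < 0, new interval: [1.480000, 1.620000]

After 3 iteration(s), the approximation is c_3 = 1.620000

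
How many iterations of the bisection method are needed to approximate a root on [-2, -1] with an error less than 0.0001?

We need (b-a)/2^n ≤ 0.0001
(-1 - (-2))/2^n ≤ 0.0001
1/2^n ≤ 0.0001
2^n ≥ 10000
n ≥ log₂(10000) = 13.29
n ≥ 14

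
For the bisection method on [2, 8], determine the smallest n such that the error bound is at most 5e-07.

We need (b-a)/2^n ≤ 5e-07
(8 - 2)/2^n ≤ 5e-07
6/2^n ≤ 5e-07
2^n ≥ 12000000
n ≥ log₂(12000000) = 23.52
n ≥ 24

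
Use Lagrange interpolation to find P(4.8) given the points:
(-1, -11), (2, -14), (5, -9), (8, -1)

Lagrange interpolation formula:
P(x) = Σ yᵢ × Lᵢ(x)
where Lᵢ(x) = Π_{j≠i} (x - xⱼ)/(xᵢ - xⱼ)

L_0(4.8) = (4.8 - 2)/(-1 - 2) × (4.8 - 5)/(-1 - 5) × (4.8 - 8)/(-1 - 8) = -0.011062
L_1(4.8) = (4.8 - (-1))/(2 - (-1)) × (4.8 - 5)/(2 - 5) × (4.8 - 8)/(2 - 8) = 0.068741
L_2(4.8) = (4.8 - (-1))/(5 - (-1)) × (4.8 - 2)/(5 - 2) × (4.8 - 8)/(5 - 8) = 0.962370
L_3(4.8) = (4.8 - (-1))/(8 - (-1)) × (4.8 - 2)/(8 - 2) × (4.8 - 5)/(8 - 5) = -0.020049

P(4.8) = (-11)×L_0(4.8) + (-14)×L_1(4.8) + (-9)×L_2(4.8) + (-1)×L_3(4.8)
P(4.8) = -9.481975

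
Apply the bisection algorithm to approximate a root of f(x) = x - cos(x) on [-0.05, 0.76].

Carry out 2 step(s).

f(x) = x - cos(x)
Initial interval: [-0.05, 0.76]

Iteration 1:
  c_1 = (-0.050000 + 0.760000)/2 = 0.355000
  f(c_1) = f(0.355000) = -0.582646
  f(a) × f(c) ≥ 0, new interval: [0.355000, 0.760000]
Iteration 2:
  c_2 = (0.355000 + 0.760000)/2 = 0.557500
  f(c_2) = f(0.557500) = -0.291080
  f(a) × f(c) ≥ 0, new interval: [0.557500, 0.760000]

After 2 iteration(s), the approximation is c_2 = 0.557500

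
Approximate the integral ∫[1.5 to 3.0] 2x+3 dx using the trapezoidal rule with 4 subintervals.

f(x) = 2x+3
a = 1.5, b = 3.0, n = 4
h = (b - a)/n = 0.375000

Trapezoidal rule: (h/2)[f(x₀) + 2f(x₁) + 2f(x₂) + ... + f(xₙ)]

x_0 = 1.5000, f(x_0) = 6.000000, coefficient = 1
x_1 = 1.8750, f(x_1) = 6.750000, coefficient = 2
x_2 = 2.2500, f(x_2) = 7.500000, coefficient = 2
x_3 = 2.6250, f(x_3) = 8.250000, coefficient = 2
x_4 = 3.0000, f(x_4) = 9.000000, coefficient = 1

I ≈ (0.375000/2) × 60.000000 = 11.250000
Exact value: 11.250000
Error: 0.000000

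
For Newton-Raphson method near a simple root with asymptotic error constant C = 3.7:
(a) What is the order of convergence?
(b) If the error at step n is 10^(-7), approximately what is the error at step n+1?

(a) Newton-Raphson has quadratic (order 2) convergence near simple roots.
    This means |e_{n+1}| ≈ C|e_n|².

(b) With |e_n| = 10^(-7) and C = 3.7:
    |e_{n+1}| ≈ 3.7 × (10^(-7))² = 3.7 × 10^(-14)

(a) 2 (quadratic); (b) |e_{n+1}| ≈ 3.700e-14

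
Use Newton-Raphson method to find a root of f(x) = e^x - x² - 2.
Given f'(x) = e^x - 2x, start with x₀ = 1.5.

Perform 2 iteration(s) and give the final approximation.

f(x) = e^x - x² - 2
f'(x) = e^x - 2x
x₀ = 1.5

Newton-Raphson formula: x_{n+1} = x_n - f(x_n)/f'(x_n)

Iteration 1:
  f(1.500000) = 0.231689
  f'(1.500000) = 1.481689
  x_1 = 1.500000 - 0.231689/1.481689 = 1.343632
Iteration 2:
  f(1.343632) = 0.027592
  f'(1.343632) = 1.145675
  x_2 = 1.343632 - 0.027592/1.145675 = 1.319548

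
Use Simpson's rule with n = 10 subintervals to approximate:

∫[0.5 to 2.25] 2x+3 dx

f(x) = 2x+3
a = 0.5, b = 2.25, n = 10
h = (b - a)/n = 0.175000

Simpson's rule: (h/3)[f(x₀) + 4f(x₁) + 2f(x₂) + ... + f(xₙ)]

x_0 = 0.5000, f(x_0) = 4.000000, coefficient = 1
x_1 = 0.6750, f(x_1) = 4.350000, coefficient = 4
x_2 = 0.8500, f(x_2) = 4.700000, coefficient = 2
x_3 = 1.0250, f(x_3) = 5.050000, coefficient = 4
x_4 = 1.2000, f(x_4) = 5.400000, coefficient = 2
x_5 = 1.3750, f(x_5) = 5.750000, coefficient = 4
x_6 = 1.5500, f(x_6) = 6.100000, coefficient = 2
x_7 = 1.7250, f(x_7) = 6.450000, coefficient = 4
x_8 = 1.9000, f(x_8) = 6.800000, coefficient = 2
x_9 = 2.0750, f(x_9) = 7.150000, coefficient = 4
x_10 = 2.2500, f(x_10) = 7.500000, coefficient = 1

I ≈ (0.175000/3) × 172.500000 = 10.062500
Exact value: 10.062500
Error: 0.000000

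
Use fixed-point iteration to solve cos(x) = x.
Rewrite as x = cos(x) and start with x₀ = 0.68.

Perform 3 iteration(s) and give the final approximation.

Equation: cos(x) = x
Fixed-point form: x = cos(x)
x₀ = 0.68

x_1 = g(0.680000) = 0.777573
x_2 = g(0.777573) = 0.712618
x_3 = g(0.712618) = 0.756652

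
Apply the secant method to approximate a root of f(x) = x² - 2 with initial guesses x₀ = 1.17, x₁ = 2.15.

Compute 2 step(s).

f(x) = x² - 2
x₀ = 1.17, x₁ = 2.15

Secant formula: x_{n+1} = x_n - f(x_n)(x_n - x_{n-1})/(f(x_n) - f(x_{n-1}))

Iteration 1:
  f(1.170000) = -0.631100
  f(2.150000) = 2.622500
  x_2 = 2.150000 - 2.622500×(2.150000 - 1.170000)/(2.622500 - (-0.631100))
       = 1.360090
Iteration 2:
  f(2.150000) = 2.622500
  f(1.360090) = -0.150154
  x_3 = 1.360090 - (-0.150154)×(1.360090 - 2.150000)/(-0.150154 - 2.622500)
       = 1.402868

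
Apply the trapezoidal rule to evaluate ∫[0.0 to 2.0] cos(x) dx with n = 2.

f(x) = cos(x)
a = 0.0, b = 2.0, n = 2
h = (b - a)/n = 1.000000

Trapezoidal rule: (h/2)[f(x₀) + 2f(x₁) + 2f(x₂) + ... + f(xₙ)]

x_0 = 0.0000, f(x_0) = 1.000000, coefficient = 1
x_1 = 1.0000, f(x_1) = 0.540302, coefficient = 2
x_2 = 2.0000, f(x_2) = -0.416147, coefficient = 1

I ≈ (1.000000/2) × 1.664458 = 0.832229
Exact value: 0.909297
Error: 0.077069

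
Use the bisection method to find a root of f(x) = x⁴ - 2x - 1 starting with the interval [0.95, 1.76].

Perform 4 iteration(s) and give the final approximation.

f(x) = x⁴ - 2x - 1
Initial interval: [0.95, 1.76]

Iteration 1:
  c_1 = (0.950000 + 1.760000)/2 = 1.355000
  f(c_1) = f(1.355000) = -0.339012
  f(a) × f(c) ≥ 0, new interval: [1.355000, 1.760000]
Iteration 2:
  c_2 = (1.355000 + 1.760000)/2 = 1.557500
  f(c_2) = f(1.557500) = 1.769536
  f(a) × f(c) < 0, new interval: [1.355000, 1.557500]
Iteration 3:
  c_3 = (1.355000 + 1.557500)/2 = 1.456250
  f(c_3) = f(1.456250) = 0.584716
  f(a) × f(c) < 0, new interval: [1.355000, 1.456250]
Iteration 4:
  c_4 = (1.355000 + 1.456250)/2 = 1.405625
  f(c_4) = f(1.405625) = 0.092463
  f(a) × f(c) < 0, new interval: [1.355000, 1.405625]

After 4 iteration(s), the approximation is c_4 = 1.405625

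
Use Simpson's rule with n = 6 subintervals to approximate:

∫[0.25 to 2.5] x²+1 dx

f(x) = x²+1
a = 0.25, b = 2.5, n = 6
h = (b - a)/n = 0.375000

Simpson's rule: (h/3)[f(x₀) + 4f(x₁) + 2f(x₂) + ... + f(xₙ)]

x_0 = 0.2500, f(x_0) = 1.062500, coefficient = 1
x_1 = 0.6250, f(x_1) = 1.390625, coefficient = 4
x_2 = 1.0000, f(x_2) = 2.000000, coefficient = 2
x_3 = 1.3750, f(x_3) = 2.890625, coefficient = 4
x_4 = 1.7500, f(x_4) = 4.062500, coefficient = 2
x_5 = 2.1250, f(x_5) = 5.515625, coefficient = 4
x_6 = 2.5000, f(x_6) = 7.250000, coefficient = 1

I ≈ (0.375000/3) × 59.625000 = 7.453125
Exact value: 7.453125
Error: 0.000000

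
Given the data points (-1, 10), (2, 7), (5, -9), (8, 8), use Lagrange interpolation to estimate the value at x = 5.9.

Lagrange interpolation formula:
P(x) = Σ yᵢ × Lᵢ(x)
where Lᵢ(x) = Π_{j≠i} (x - xⱼ)/(xᵢ - xⱼ)

L_0(5.9) = (5.9 - 2)/(-1 - 2) × (5.9 - 5)/(-1 - 5) × (5.9 - 8)/(-1 - 8) = 0.045500
L_1(5.9) = (5.9 - (-1))/(2 - (-1)) × (5.9 - 5)/(2 - 5) × (5.9 - 8)/(2 - 8) = -0.241500
L_2(5.9) = (5.9 - (-1))/(5 - (-1)) × (5.9 - 2)/(5 - 2) × (5.9 - 8)/(5 - 8) = 1.046500
L_3(5.9) = (5.9 - (-1))/(8 - (-1)) × (5.9 - 2)/(8 - 2) × (5.9 - 5)/(8 - 5) = 0.149500

P(5.9) = 10×L_0(5.9) + 7×L_1(5.9) + (-9)×L_2(5.9) + 8×L_3(5.9)
P(5.9) = -9.458000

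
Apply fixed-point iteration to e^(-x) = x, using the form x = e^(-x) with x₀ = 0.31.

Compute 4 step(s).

Equation: e^(-x) = x
Fixed-point form: x = e^(-x)
x₀ = 0.31

x_1 = g(0.310000) = 0.733447
x_2 = g(0.733447) = 0.480251
x_3 = g(0.480251) = 0.618628
x_4 = g(0.618628) = 0.538683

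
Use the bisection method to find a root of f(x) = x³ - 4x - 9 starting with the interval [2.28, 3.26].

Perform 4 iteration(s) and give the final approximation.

f(x) = x³ - 4x - 9
Initial interval: [2.28, 3.26]

Iteration 1:
  c_1 = (2.280000 + 3.260000)/2 = 2.770000
  f(c_1) = f(2.770000) = 1.173933
  f(a) × f(c) < 0, new interval: [2.280000, 2.770000]
Iteration 2:
  c_2 = (2.280000 + 2.770000)/2 = 2.525000
  f(c_2) = f(2.525000) = -3.001547
  f(a) × f(c) ≥ 0, new interval: [2.525000, 2.770000]
Iteration 3:
  c_3 = (2.525000 + 2.770000)/2 = 2.647500
  f(c_3) = f(2.647500) = -1.032994
  f(a) × f(c) ≥ 0, new interval: [2.647500, 2.770000]
Iteration 4:
  c_4 = (2.647500 + 2.770000)/2 = 2.708750
  f(c_4) = f(2.708750) = 0.039983
  f(a) × f(c) < 0, new interval: [2.647500, 2.708750]

After 4 iteration(s), the approximation is c_4 = 2.708750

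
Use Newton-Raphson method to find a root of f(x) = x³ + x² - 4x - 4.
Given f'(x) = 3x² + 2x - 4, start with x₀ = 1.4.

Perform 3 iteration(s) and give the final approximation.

f(x) = x³ + x² - 4x - 4
f'(x) = 3x² + 2x - 4
x₀ = 1.4

Newton-Raphson formula: x_{n+1} = x_n - f(x_n)/f'(x_n)

Iteration 1:
  f(1.400000) = -4.896000
  f'(1.400000) = 4.680000
  x_1 = 1.400000 - (-4.896000)/4.680000 = 2.446154
Iteration 2:
  f(2.446154) = 6.836027
  f'(2.446154) = 18.843314
  x_2 = 2.446154 - 6.836027/18.843314 = 2.083371
Iteration 3:
  f(2.083371) = 1.049689
  f'(2.083371) = 13.188049
  x_3 = 2.083371 - 1.049689/13.188049 = 2.003777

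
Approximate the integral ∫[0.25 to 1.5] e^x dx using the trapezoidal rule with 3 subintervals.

f(x) = e^x
a = 0.25, b = 1.5, n = 3
h = (b - a)/n = 0.416667

Trapezoidal rule: (h/2)[f(x₀) + 2f(x₁) + 2f(x₂) + ... + f(xₙ)]

x_0 = 0.2500, f(x_0) = 1.284025, coefficient = 1
x_1 = 0.6667, f(x_1) = 1.947734, coefficient = 2
x_2 = 1.0833, f(x_2) = 2.954512, coefficient = 2
x_3 = 1.5000, f(x_3) = 4.481689, coefficient = 1

I ≈ (0.416667/2) × 15.570206 = 3.243793
Exact value: 3.197664
Error: 0.046129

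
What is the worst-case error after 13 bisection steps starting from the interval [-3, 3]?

Bisection error bound: |error| ≤ (b-a)/2^n
|error| ≤ (3 - (-3))/2^13 = 6/2^13
|error| ≤ 0.0007324219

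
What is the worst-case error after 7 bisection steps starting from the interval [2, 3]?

Bisection error bound: |error| ≤ (b-a)/2^n
|error| ≤ (3 - 2)/2^7 = 1/2^7
|error| ≤ 0.0078125000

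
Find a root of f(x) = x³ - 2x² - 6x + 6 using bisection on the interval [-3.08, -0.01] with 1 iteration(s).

f(x) = x³ - 2x² - 6x + 6
Initial interval: [-3.08, -0.01]

Iteration 1:
  c_1 = (-3.080000 + (-0.010000))/2 = -1.545000
  f(c_1) = f(-1.545000) = 6.807996
  f(a) × f(c) < 0, new interval: [-3.080000, -1.545000]

After 1 iteration(s), the approximation is c_1 = -1.545000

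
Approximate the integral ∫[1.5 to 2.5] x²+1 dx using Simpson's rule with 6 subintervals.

f(x) = x²+1
a = 1.5, b = 2.5, n = 6
h = (b - a)/n = 0.166667

Simpson's rule: (h/3)[f(x₀) + 4f(x₁) + 2f(x₂) + ... + f(xₙ)]

x_0 = 1.5000, f(x_0) = 3.250000, coefficient = 1
x_1 = 1.6667, f(x_1) = 3.777778, coefficient = 4
x_2 = 1.8333, f(x_2) = 4.361111, coefficient = 2
x_3 = 2.0000, f(x_3) = 5.000000, coefficient = 4
x_4 = 2.1667, f(x_4) = 5.694444, coefficient = 2
x_5 = 2.3333, f(x_5) = 6.444444, coefficient = 4
x_6 = 2.5000, f(x_6) = 7.250000, coefficient = 1

I ≈ (0.166667/3) × 91.500000 = 5.083333
Exact value: 5.083333
Error: 0.000000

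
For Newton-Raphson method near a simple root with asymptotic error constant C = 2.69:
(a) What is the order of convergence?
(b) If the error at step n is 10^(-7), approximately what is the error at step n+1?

(a) Newton-Raphson has quadratic (order 2) convergence near simple roots.
    This means |e_{n+1}| ≈ C|e_n|².

(b) With |e_n| = 10^(-7) and C = 2.69:
    |e_{n+1}| ≈ 2.69 × (10^(-7))² = 2.69 × 10^(-14)

(a) 2 (quadratic); (b) |e_{n+1}| ≈ 2.690e-14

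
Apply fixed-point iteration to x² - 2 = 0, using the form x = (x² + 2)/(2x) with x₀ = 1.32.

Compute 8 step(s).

Equation: x² - 2 = 0
Fixed-point form: x = (x² + 2)/(2x)
x₀ = 1.32

x_1 = g(1.320000) = 1.417576
x_2 = g(1.417576) = 1.414218
x_3 = g(1.414218) = 1.414214
x_4 = g(1.414214) = 1.414214
x_5 = g(1.414214) = 1.414214
x_6 = g(1.414214) = 1.414214
x_7 = g(1.414214) = 1.414214
x_8 = g(1.414214) = 1.414214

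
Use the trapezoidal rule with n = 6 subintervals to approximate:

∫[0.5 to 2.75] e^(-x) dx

f(x) = e^(-x)
a = 0.5, b = 2.75, n = 6
h = (b - a)/n = 0.375000

Trapezoidal rule: (h/2)[f(x₀) + 2f(x₁) + 2f(x₂) + ... + f(xₙ)]

x_0 = 0.5000, f(x_0) = 0.606531, coefficient = 1
x_1 = 0.8750, f(x_1) = 0.416862, coefficient = 2
x_2 = 1.2500, f(x_2) = 0.286505, coefficient = 2
x_3 = 1.6250, f(x_3) = 0.196912, coefficient = 2
x_4 = 2.0000, f(x_4) = 0.135335, coefficient = 2
x_5 = 2.3750, f(x_5) = 0.093014, coefficient = 2
x_6 = 2.7500, f(x_6) = 0.063928, coefficient = 1

I ≈ (0.375000/2) × 2.927715 = 0.548947
Exact value: 0.542603
Error: 0.006344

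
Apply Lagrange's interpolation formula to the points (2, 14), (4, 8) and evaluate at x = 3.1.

Lagrange interpolation formula:
P(x) = Σ yᵢ × Lᵢ(x)
where Lᵢ(x) = Π_{j≠i} (x - xⱼ)/(xᵢ - xⱼ)

L_0(3.1) = (3.1 - 4)/(2 - 4) = 0.450000
L_1(3.1) = (3.1 - 2)/(4 - 2) = 0.550000

P(3.1) = 14×L_0(3.1) + 8×L_1(3.1)
P(3.1) = 10.700000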